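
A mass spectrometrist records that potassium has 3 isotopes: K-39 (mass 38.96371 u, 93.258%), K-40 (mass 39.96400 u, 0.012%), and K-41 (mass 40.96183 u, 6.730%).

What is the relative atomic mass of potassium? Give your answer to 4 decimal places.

The abundance-weighted mean is 0.93258 × 38.96371 + 0.00012 × 39.96400 + 0.06730 × 40.96183
= 36.336777 + 0.004796 + 2.756731 = 39.098304 u

39.0983 u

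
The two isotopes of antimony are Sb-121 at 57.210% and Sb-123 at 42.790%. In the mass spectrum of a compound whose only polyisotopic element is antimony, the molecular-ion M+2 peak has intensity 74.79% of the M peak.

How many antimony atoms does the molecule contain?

With n Sb atoms, P(M+2)/P(M) = C(n,1)·p^(n−1)q / p^n = n·q/p = n · 0.42790/0.57210.
n = 0.7479 × 0.57210/0.42790 = 1.00 ≈ 1

1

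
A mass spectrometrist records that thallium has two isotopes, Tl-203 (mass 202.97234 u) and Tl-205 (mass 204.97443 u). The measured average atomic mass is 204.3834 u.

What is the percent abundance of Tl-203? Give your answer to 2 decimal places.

Writing the weighted mean with unknown fraction x of Tl-203:
202.97234·x + 204.97443·(1 − x) = 204.3834
(202.97234 − 204.97443)·x = 204.3834 − 204.97443
x = -0.59103 / -2.00209 = 0.29521 → 29.52% Tl-203, 70.48% Tl-205.

29.52%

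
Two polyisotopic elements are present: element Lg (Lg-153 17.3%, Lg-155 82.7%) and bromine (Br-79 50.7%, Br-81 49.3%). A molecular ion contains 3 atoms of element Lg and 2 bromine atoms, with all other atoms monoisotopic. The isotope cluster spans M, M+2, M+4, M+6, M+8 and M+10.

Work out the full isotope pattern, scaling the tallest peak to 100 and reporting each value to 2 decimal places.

Element Lg pattern (n=3): 0.00517772 : 0.07425385 : 0.35495915 : 0.56560928
Bromine pattern (n=2): 0.257049 : 0.499902 : 0.243049
Convolve the two distributions (both contribute in 2-u steps):
  M: 0.00517772×0.257049 = 0.001331
  M+2: 0.00517772×0.499902 + 0.07425385×0.257049 = 0.021675
  M+4: 0.00517772×0.243049 + 0.07425385×0.499902 + 0.35495915×0.257049 = 0.129620
  M+6: 0.07425385×0.243049 + 0.35495915×0.499902 + 0.56560928×0.257049 = 0.340881
  M+8: 0.35495915×0.243049 + 0.56560928×0.499902 = 0.369022
  M+10: 0.56560928×0.243049 = 0.137471
Scale to base peak (0.369022) = 100: 0.36 : 5.87 : 35.13 : 92.37 : 100.00 : 37.25

0.36 : 5.87 : 35.13 : 92.37 : 100.00 : 37.25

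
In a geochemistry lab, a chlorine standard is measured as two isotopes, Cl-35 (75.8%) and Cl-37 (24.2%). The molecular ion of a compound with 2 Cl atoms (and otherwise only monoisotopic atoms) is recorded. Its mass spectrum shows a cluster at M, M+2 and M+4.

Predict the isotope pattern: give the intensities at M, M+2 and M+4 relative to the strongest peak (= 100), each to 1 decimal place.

100.0 : 63.9 : 10.2

Expanding (0.758 + 0.242)^2:
P(M) = 0.758^2 = 0.574564
P(M+2) = 2 × 0.758^1 × 0.242^1 = 0.366872
P(M+4) = 0.242^2 = 0.058564
The M peak is largest (0.574564); scaling to 100 gives 100.0 : 63.9 : 10.2.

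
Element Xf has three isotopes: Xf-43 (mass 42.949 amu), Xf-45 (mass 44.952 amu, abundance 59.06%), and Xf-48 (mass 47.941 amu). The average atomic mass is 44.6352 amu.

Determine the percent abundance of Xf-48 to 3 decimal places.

The remaining 40.94% is split between Xf-43 (fraction x) and Xf-48 (fraction 0.4094 − x).
Substituting: 42.949x + 47.941(0.4094 − x) = 18.0865488
(42.949 − 47.941)x = -1.5404966  ⇒  x = 0.30859, y = 0.10081
Xf-43: 30.859%, Xf-48: 10.081%.

10.081%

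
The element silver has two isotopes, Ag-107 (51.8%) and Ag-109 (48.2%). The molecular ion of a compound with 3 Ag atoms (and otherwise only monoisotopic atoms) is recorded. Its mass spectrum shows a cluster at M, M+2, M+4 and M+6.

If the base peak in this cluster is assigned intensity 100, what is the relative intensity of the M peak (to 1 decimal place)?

(0.518 + 0.482)^3 gives M 0.1390, M+2 0.3880, M+4 0.3610, M+6 0.1120; the largest is M+2.
P(M+2) = C(3,1) × 0.518^2 × 0.482^1 = 3 × 0.268324 × 0.4820 = 0.387997 (base)
P(M) = C(3,0) × 0.518^3 × 0.482^0 = 1 × 0.13899183 × 1.0000 = 0.138992
Relative intensity = 0.138992 / 0.387997 × 100 = 35.8

35.8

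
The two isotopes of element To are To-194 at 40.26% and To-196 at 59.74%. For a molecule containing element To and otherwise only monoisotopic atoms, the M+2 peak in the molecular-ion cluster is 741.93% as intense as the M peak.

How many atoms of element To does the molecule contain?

5

The M+2/M ratio from n To atoms is n · q/p = n · 0.5974/0.4026.
n = 7.4193 × 0.4026/0.5974 = 5.00 ≈ 5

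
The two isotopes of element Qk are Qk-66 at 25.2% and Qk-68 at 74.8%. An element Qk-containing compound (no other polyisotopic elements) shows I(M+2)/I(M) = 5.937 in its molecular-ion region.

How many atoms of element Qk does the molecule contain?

For n independent Qk atoms, I(M+2)/I(M) = n · (abundance Qk-68) / (abundance Qk-66) = n · 0.748/0.252.
n = 5.937 × 0.252/0.748 = 2.00 ≈ 2

2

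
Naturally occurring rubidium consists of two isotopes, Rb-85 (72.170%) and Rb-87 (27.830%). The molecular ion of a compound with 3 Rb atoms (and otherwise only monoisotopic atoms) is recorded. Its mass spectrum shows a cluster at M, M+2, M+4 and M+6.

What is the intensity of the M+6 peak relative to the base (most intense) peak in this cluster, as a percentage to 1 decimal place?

Binomial terms of (0.72170 + 0.27830)^3: M 0.3759, M+2 0.4349, M+4 0.1677, M+6 0.0216 → M+2 is the base peak.
P(M+2) = C(3,1) × 0.72170^2 × 0.27830^1 = 3 × 0.52085089 × 0.2783 = 0.434858 (base)
P(M+6) = C(3,3) × 0.72170^0 × 0.27830^3 = 1 × 1.0000 × 0.02155458 = 0.021555
Relative intensity = 0.021555 / 0.434858 × 100 = 5.0

5.0%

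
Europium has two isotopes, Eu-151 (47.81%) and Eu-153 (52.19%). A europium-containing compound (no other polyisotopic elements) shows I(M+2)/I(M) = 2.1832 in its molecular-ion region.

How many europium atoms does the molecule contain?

2

The M+2/M ratio from n Eu atoms is n · q/p = n · 0.5219/0.4781.
n = 2.1832 × 0.4781/0.5219 = 2.00 ≈ 2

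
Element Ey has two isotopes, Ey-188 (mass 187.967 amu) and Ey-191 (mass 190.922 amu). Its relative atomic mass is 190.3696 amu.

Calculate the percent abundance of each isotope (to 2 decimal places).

With x = fraction of Ey-188 (so Ey-191 is 1 − x):
187.967·x + 190.922·(1 − x) = 190.3696
(187.967 − 190.922)·x = 190.3696 − 190.922
x = -0.5524 / -2.955 = 0.18694 → 18.69% Ey-188, 81.31% Ey-191.

Ey-188: 18.69%, Ey-191: 81.31%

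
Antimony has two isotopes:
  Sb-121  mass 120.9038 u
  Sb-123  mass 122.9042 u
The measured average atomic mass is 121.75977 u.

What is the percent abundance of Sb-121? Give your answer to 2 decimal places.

57.21%

With x = fraction of Sb-121 (so Sb-123 is 1 − x):
120.9038·x + 122.9042·(1 − x) = 121.75977
(120.9038 − 122.9042)·x = 121.75977 − 122.9042
x = -1.14443 / -2.0004 = 0.57210 → 57.21% Sb-121, 42.79% Sb-123.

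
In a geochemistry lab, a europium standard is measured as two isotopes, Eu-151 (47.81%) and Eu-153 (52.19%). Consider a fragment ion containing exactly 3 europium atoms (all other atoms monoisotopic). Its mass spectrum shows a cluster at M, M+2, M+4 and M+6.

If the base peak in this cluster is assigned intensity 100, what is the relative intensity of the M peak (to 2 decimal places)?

27.97

Term probabilities: M 0.1093, M+2 0.3579, M+4 0.3907, M+6 0.1422. Base peak = M+4.
P(M+4) = C(3,2) × 0.4781^1 × 0.5219^2 = 3 × 0.4781 × 0.27237961 = 0.390674 (base)
P(M) = C(3,0) × 0.4781^3 × 0.5219^0 = 1 × 0.10928391 × 1.0000 = 0.109284
Relative intensity = 0.109284 / 0.390674 × 100 = 27.97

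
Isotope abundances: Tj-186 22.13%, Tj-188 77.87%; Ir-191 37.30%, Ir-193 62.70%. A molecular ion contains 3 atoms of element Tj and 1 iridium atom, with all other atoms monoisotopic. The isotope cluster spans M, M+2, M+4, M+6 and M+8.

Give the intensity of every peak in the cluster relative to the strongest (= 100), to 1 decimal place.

Element Tj pattern (n=3): 0.01083788 : 0.11440744 : 0.40257149 : 0.47218319
Iridium pattern (n=1): 0.3730 : 0.6270
Convolve the two distributions (both contribute in 2-u steps):
  M: 0.01083788×0.3730 = 0.004043
  M+2: 0.01083788×0.6270 + 0.11440744×0.3730 = 0.049469
  M+4: 0.11440744×0.6270 + 0.40257149×0.3730 = 0.221893
  M+6: 0.40257149×0.6270 + 0.47218319×0.3730 = 0.428537
  M+8: 0.47218319×0.6270 = 0.296059
Scale to base peak (0.428537) = 100: 0.9 : 11.5 : 51.8 : 100.0 : 69.1

0.9 : 11.5 : 51.8 : 100.0 : 69.1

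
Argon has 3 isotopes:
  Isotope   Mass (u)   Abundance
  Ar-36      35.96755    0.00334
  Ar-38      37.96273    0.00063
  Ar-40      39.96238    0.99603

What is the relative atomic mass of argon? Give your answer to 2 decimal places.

Average mass = Σ (abundance × isotope mass) = 0.00334 × 35.96755 + 0.00063 × 37.96273 + 0.99603 × 39.96238
= 0.120132 + 0.023917 + 39.803729 = 39.947778 u

39.95 u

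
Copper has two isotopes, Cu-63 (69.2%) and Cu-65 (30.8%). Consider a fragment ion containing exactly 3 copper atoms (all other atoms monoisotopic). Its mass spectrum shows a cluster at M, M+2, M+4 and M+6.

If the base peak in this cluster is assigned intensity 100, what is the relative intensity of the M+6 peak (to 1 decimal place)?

Binomial terms of (0.692 + 0.308)^3: M 0.3314, M+2 0.4425, M+4 0.1969, M+6 0.0292 → M+2 is the base peak.
P(M+2) = C(3,1) × 0.692^2 × 0.308^1 = 3 × 0.478864 × 0.3080 = 0.442470 (base)
P(M+6) = C(3,3) × 0.692^0 × 0.308^3 = 1 × 1.0000 × 0.02921811 = 0.029218
Relative intensity = 0.029218 / 0.442470 × 100 = 6.6

6.6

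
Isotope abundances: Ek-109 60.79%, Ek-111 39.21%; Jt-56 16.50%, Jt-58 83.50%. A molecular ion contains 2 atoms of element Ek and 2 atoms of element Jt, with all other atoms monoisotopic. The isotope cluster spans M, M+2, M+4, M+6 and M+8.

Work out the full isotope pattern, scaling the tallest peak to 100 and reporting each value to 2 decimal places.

2.56 : 29.20 : 100.00 : 95.31 : 27.26

Element Ek pattern (n=2): 0.36954241 : 0.47671518 : 0.15374241
Element Jt pattern (n=2): 0.027225 : 0.27555 : 0.697225
Convolve the two distributions (both contribute in 2-u steps):
  M: 0.36954241×0.027225 = 0.010061
  M+2: 0.36954241×0.27555 + 0.47671518×0.027225 = 0.114806
  M+4: 0.36954241×0.697225 + 0.47671518×0.27555 + 0.15374241×0.027225 = 0.393199
  M+6: 0.47671518×0.697225 + 0.15374241×0.27555 = 0.374741
  M+8: 0.15374241×0.697225 = 0.107193
Scale to base peak (0.393199) = 100: 2.56 : 29.20 : 100.00 : 95.31 : 27.26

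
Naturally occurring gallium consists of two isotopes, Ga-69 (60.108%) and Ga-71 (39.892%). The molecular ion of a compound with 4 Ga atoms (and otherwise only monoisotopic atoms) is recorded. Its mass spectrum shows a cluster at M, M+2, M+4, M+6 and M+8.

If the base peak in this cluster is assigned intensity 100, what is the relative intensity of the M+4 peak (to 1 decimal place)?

99.6

Term probabilities: M 0.1305, M+2 0.3465, M+4 0.3450, M+6 0.1526, M+8 0.0253. Base peak = M+2.
P(M+2) = C(4,1) × 0.60108^3 × 0.39892^1 = 4 × 0.2171685 × 0.39892 = 0.346531 (base)
P(M+4) = C(4,2) × 0.60108^2 × 0.39892^2 = 6 × 0.36129717 × 0.15913717 = 0.344975
Relative intensity = 0.344975 / 0.346531 × 100 = 99.6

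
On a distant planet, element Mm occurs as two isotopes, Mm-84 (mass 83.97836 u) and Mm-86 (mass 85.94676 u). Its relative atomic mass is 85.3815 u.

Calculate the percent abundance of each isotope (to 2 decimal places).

Mm-84: 28.72%, Mm-86: 71.28%

Let x be the fractional abundance of Mm-84; then Mm-86 has abundance 1 − x.
83.97836·x + 85.94676·(1 − x) = 85.3815
(83.97836 − 85.94676)·x = 85.3815 − 85.94676
x = -0.56526 / -1.96840 = 0.28717 → 28.72% Mm-84, 71.28% Mm-86.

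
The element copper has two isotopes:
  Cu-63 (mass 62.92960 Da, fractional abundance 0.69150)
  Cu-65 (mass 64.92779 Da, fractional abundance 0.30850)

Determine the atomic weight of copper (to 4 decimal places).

63.5460 Da

Average mass = Σ (abundance × isotope mass) = 0.69150 × 62.92960 + 0.30850 × 64.92779
= 43.515818 + 20.030223 = 63.546041 Da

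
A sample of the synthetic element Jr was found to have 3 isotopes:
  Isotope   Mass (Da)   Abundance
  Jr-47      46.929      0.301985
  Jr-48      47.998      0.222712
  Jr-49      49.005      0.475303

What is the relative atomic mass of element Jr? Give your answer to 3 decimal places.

The abundance-weighted mean is 0.301985 × 46.929 + 0.222712 × 47.998 + 0.475303 × 49.005
= 14.1719 + 10.6897 + 23.2922 = 48.1538 Da

48.154 Da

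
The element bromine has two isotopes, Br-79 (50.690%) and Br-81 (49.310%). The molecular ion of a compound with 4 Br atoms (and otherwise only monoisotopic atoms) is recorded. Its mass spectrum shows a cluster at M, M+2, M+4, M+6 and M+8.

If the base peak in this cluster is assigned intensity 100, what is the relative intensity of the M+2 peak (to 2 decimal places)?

68.53

Term probabilities: M 0.0660, M+2 0.2569, M+4 0.3749, M+6 0.2431, M+8 0.0591. Base peak = M+4.
P(M+4) = C(4,2) × 0.50690^2 × 0.49310^2 = 6 × 0.25694761 × 0.24314761 = 0.374857 (base)
P(M+2) = C(4,1) × 0.50690^3 × 0.49310^1 = 4 × 0.13024674 × 0.4931 = 0.256899
Relative intensity = 0.256899 / 0.374857 × 100 = 68.53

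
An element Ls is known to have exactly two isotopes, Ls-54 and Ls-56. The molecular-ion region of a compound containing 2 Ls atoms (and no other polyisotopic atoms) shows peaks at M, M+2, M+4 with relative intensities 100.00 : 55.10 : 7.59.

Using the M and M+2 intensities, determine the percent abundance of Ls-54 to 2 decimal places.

78.40%

If p is the fraction of Ls that is Ls-54, then I(M+2)/I(M) = [C(2,1)·p^1·(1−p)] / p^2 = 2·(1−p)/p = 55.10/100.00 = 0.5510
(1−p)/p = 0.5510/2 = 0.2755  ⇒  p = 1/(1 + 0.2755) = 0.7840
Ls-54: 78.40%, Ls-56: 21.60%.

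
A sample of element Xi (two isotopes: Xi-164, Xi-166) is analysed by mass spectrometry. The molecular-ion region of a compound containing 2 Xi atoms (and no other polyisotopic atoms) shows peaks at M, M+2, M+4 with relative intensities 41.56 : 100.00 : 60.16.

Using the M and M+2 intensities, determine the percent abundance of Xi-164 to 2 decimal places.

45.39%

Let p = fractional abundance of Xi-164. I(M+2)/I(M) = [C(2,1)·p^1·(1−p)] / p^2 = 2·(1−p)/p = 100.00/41.56 = 2.4062
(1−p)/p = 2.4062/2 = 1.2031  ⇒  p = 1/(1 + 1.2031) = 0.4539
Xi-164: 45.39%, Xi-166: 54.61%.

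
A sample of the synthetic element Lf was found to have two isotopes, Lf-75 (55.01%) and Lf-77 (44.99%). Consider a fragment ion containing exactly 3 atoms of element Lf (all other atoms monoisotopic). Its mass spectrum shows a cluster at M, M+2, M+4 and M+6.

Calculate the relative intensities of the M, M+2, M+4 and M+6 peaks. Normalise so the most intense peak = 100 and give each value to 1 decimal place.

40.8 : 100.0 : 81.8 : 22.3

The 3 Lf atoms are independent, so intensities follow the terms of (0.5501 + 0.4499)^3.
P(M) = 0.5501^3 = 0.166466
P(M+2) = 3 × 0.5501^2 × 0.4499^1 = 0.408433
P(M+4) = 3 × 0.5501^1 × 0.4499^2 = 0.334037
P(M+6) = 0.4499^3 = 0.091064
The M+2 peak is largest (0.408433); scaling to 100 gives 40.8 : 100.0 : 81.8 : 22.3.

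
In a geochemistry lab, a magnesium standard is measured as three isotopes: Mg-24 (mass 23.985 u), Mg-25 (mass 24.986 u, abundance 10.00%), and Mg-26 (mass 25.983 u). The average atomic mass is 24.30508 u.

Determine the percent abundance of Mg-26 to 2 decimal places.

11.01%

The remaining 90.00% is split between Mg-24 (fraction x) and Mg-26 (fraction 0.9000 − x).
Substituting: 23.985x + 25.983(0.9000 − x) = 21.80648
(23.985 − 25.983)x = -1.57822  ⇒  x = 0.78990, y = 0.11010
Mg-24: 78.99%, Mg-26: 11.01%.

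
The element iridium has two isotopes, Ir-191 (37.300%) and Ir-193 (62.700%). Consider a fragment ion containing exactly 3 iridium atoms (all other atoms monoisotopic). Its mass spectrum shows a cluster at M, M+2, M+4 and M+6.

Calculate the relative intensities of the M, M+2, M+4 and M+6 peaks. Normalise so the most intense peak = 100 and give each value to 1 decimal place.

Expanding (0.37300 + 0.62700)^3:
P(M) = 0.37300^3 = 0.051895
P(M+2) = 3 × 0.37300^2 × 0.62700^1 = 0.261702
P(M+4) = 3 × 0.37300^1 × 0.62700^2 = 0.439911
P(M+6) = 0.62700^3 = 0.246492
The M+4 peak is largest (0.439911); scaling to 100 gives 11.8 : 59.5 : 100.0 : 56.0.

11.8 : 59.5 : 100.0 : 56.0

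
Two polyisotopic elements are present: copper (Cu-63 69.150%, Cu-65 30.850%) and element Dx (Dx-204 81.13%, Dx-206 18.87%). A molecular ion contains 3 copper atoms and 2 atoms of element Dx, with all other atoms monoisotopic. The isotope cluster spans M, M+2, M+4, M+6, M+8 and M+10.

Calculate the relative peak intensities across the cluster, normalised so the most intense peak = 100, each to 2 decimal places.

Copper pattern (n=3): 0.33065611 : 0.44254842 : 0.19743483 : 0.02936064
Element Dx pattern (n=2): 0.65820769 : 0.30618462 : 0.03560769
Convolve the two distributions (both contribute in 2-u steps):
  M: 0.33065611×0.65820769 = 0.217640
  M+2: 0.33065611×0.30618462 + 0.44254842×0.65820769 = 0.392531
  M+4: 0.33065611×0.03560769 + 0.44254842×0.30618462 + 0.19743483×0.65820769 = 0.277229
  M+6: 0.44254842×0.03560769 + 0.19743483×0.30618462 + 0.02936064×0.65820769 = 0.095535
  M+8: 0.19743483×0.03560769 + 0.02936064×0.30618462 = 0.016020
  M+10: 0.02936064×0.03560769 = 0.001045
Scale to base peak (0.392531) = 100: 55.45 : 100.00 : 70.63 : 24.34 : 4.08 : 0.27

55.45 : 100.00 : 70.63 : 24.34 : 4.08 : 0.27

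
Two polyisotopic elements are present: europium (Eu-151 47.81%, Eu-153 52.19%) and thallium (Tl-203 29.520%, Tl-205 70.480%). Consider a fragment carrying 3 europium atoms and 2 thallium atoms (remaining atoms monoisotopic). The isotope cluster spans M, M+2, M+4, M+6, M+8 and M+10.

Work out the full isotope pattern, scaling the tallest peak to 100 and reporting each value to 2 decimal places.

Europium pattern (n=3): 0.10928391 : 0.3578871 : 0.39067407 : 0.14215492
Thallium pattern (n=2): 0.08714304 : 0.41611392 : 0.49674304
Convolve the two distributions (both contribute in 2-u steps):
  M: 0.10928391×0.08714304 = 0.009523
  M+2: 0.10928391×0.41611392 + 0.3578871×0.08714304 = 0.076662
  M+4: 0.10928391×0.49674304 + 0.3578871×0.41611392 + 0.39067407×0.08714304 = 0.237252
  M+6: 0.3578871×0.49674304 + 0.39067407×0.41611392 + 0.14215492×0.08714304 = 0.352731
  M+8: 0.39067407×0.49674304 + 0.14215492×0.41611392 = 0.253217
  M+10: 0.14215492×0.49674304 = 0.070614
Scale to base peak (0.352731) = 100: 2.70 : 21.73 : 67.26 : 100.00 : 71.79 : 20.02

2.70 : 21.73 : 67.26 : 100.00 : 71.79 : 20.02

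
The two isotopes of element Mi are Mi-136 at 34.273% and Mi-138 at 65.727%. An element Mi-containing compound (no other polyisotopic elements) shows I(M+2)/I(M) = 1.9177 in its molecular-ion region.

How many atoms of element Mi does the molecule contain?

With n Mi atoms, P(M+2)/P(M) = C(n,1)·p^(n−1)q / p^n = n·q/p = n · 0.65727/0.34273.
n = 1.9177 × 0.34273/0.65727 = 1.00 ≈ 1

1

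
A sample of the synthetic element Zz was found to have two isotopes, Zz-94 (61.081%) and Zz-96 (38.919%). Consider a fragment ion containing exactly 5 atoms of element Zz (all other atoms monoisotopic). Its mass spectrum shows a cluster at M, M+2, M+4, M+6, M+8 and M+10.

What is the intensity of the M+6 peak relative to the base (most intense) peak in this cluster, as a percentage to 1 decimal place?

(0.61081 + 0.38919)^5 gives M 0.0850, M+2 0.2709, M+4 0.3452, M+6 0.2199, M+8 0.0701, M+10 0.0089; the largest is M+4.
P(M+4) = C(5,2) × 0.61081^3 × 0.38919^2 = 10 × 0.2278864 × 0.15146886 = 0.345177 (base)
P(M+6) = C(5,3) × 0.61081^2 × 0.38919^3 = 10 × 0.37308886 × 0.05895016 = 0.219936
Relative intensity = 0.219936 / 0.345177 × 100 = 63.7

63.7%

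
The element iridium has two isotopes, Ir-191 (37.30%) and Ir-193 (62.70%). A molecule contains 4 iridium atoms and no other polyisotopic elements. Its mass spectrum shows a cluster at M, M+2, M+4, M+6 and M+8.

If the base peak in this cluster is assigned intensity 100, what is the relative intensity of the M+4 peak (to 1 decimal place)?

89.2

Term probabilities: M 0.0194, M+2 0.1302, M+4 0.3282, M+6 0.3678, M+8 0.1546. Base peak = M+6.
P(M+6) = C(4,3) × 0.3730^1 × 0.6270^3 = 4 × 0.3730 × 0.24649188 = 0.367766 (base)
P(M+4) = C(4,2) × 0.3730^2 × 0.6270^2 = 6 × 0.139129 × 0.393129 = 0.328174
Relative intensity = 0.328174 / 0.367766 × 100 = 89.2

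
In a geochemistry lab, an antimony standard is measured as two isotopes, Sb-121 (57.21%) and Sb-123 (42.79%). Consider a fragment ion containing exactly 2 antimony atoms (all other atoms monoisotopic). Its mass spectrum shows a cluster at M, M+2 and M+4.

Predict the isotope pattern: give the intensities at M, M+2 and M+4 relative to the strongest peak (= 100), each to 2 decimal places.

The 2 Sb atoms are independent, so intensities follow the terms of (0.5721 + 0.4279)^2.
P(M) = 0.5721^2 = 0.327298
P(M+2) = 2 × 0.5721^1 × 0.4279^1 = 0.489603
P(M+4) = 0.4279^2 = 0.183098
The M+2 peak is largest (0.489603); scaling to 100 gives 66.85 : 100.00 : 37.40.

66.85 : 100.00 : 37.40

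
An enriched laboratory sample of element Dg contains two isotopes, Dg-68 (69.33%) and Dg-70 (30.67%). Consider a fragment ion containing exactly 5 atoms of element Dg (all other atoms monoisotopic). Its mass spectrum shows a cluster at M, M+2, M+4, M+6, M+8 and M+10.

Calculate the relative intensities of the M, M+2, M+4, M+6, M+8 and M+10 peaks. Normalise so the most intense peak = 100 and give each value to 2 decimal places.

Each Dg atom is independently Dg-68 (p = 0.6933) or Dg-70 (q = 0.3067); the cluster is the binomial expansion (p + q)^5.
P(M) = 0.6933^5 = 0.160179
P(M+2) = 5 × 0.6933^4 × 0.3067^1 = 0.354298
P(M+4) = 10 × 0.6933^3 × 0.3067^2 = 0.313467
P(M+6) = 10 × 0.6933^2 × 0.3067^3 = 0.138670
P(M+8) = 5 × 0.6933^1 × 0.3067^4 = 0.030672
P(M+10) = 0.3067^5 = 0.002714
The M+2 peak is largest (0.354298); scaling to 100 gives 45.21 : 100.00 : 88.48 : 39.14 : 8.66 : 0.77.

45.21 : 100.00 : 88.48 : 39.14 : 8.66 : 0.77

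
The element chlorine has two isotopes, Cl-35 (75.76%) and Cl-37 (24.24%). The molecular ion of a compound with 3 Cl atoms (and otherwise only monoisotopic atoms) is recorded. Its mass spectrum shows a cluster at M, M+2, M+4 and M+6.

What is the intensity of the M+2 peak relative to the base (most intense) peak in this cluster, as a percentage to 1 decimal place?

Term probabilities: M 0.4348, M+2 0.4174, M+4 0.1335, M+6 0.0142. Base peak = M.
P(M) = C(3,0) × 0.7576^3 × 0.2424^0 = 1 × 0.4348304 × 1.0000 = 0.434830 (base)
P(M+2) = C(3,1) × 0.7576^2 × 0.2424^1 = 3 × 0.57395776 × 0.2424 = 0.417382
Relative intensity = 0.417382 / 0.434830 × 100 = 96.0

96.0%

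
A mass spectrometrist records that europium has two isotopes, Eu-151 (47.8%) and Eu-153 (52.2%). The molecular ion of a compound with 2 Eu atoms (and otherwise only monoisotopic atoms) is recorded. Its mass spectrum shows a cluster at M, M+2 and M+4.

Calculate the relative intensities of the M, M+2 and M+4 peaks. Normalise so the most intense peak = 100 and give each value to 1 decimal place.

45.8 : 100.0 : 54.6

Each Eu atom is independently Eu-151 (p = 0.478) or Eu-153 (q = 0.522); the cluster is the binomial expansion (p + q)^2.
P(M) = 0.478^2 = 0.228484
P(M+2) = 2 × 0.478^1 × 0.522^1 = 0.499032
P(M+4) = 0.522^2 = 0.272484
The M+2 peak is largest (0.499032); scaling to 100 gives 45.8 : 100.0 : 54.6.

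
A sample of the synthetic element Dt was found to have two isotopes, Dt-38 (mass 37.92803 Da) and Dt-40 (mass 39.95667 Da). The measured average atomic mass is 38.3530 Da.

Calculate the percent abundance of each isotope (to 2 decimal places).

Dt-38: 79.05%, Dt-40: 20.95%

With x = fraction of Dt-38 (so Dt-40 is 1 − x):
37.92803·x + 39.95667·(1 − x) = 38.3530
(37.92803 − 39.95667)·x = 38.3530 − 39.95667
x = -1.60367 / -2.02864 = 0.79051 → 79.05% Dt-38, 20.95% Dt-40.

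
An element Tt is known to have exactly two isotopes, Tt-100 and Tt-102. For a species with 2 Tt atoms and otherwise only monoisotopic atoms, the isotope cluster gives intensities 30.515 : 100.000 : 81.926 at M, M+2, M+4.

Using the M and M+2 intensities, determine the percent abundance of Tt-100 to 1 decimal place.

Write p for the Tt-100 fraction. I(M+2)/I(M) = [C(2,1)·p^1·(1−p)] / p^2 = 2·(1−p)/p = 100.000/30.515 = 3.2771
(1−p)/p = 3.2771/2 = 1.6385  ⇒  p = 1/(1 + 1.6385) = 0.3790
Tt-100: 37.9%, Tt-102: 62.1%.

37.9%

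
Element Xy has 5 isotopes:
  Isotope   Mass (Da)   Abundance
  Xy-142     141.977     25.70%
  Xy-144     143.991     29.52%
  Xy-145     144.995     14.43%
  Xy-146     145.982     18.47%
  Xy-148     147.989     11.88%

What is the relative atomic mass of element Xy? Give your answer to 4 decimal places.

144.4610 Da

The abundance-weighted mean is 0.2570 × 141.977 + 0.2952 × 143.991 + 0.1443 × 144.995 + 0.1847 × 145.982 + 0.1188 × 147.989
= 36.48809 + 42.50614 + 20.92278 + 26.96288 + 17.58109 = 144.46098 Da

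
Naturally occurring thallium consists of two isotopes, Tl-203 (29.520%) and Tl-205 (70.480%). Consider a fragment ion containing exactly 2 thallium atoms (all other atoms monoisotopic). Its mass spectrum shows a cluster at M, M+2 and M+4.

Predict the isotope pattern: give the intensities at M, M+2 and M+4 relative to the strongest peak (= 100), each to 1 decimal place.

17.5 : 83.8 : 100.0

The 2 Tl atoms are independent, so intensities follow the terms of (0.29520 + 0.70480)^2.
P(M) = 0.29520^2 = 0.087143
P(M+2) = 2 × 0.29520^1 × 0.70480^1 = 0.416114
P(M+4) = 0.70480^2 = 0.496743
The M+4 peak is largest (0.496743); scaling to 100 gives 17.5 : 83.8 : 100.0.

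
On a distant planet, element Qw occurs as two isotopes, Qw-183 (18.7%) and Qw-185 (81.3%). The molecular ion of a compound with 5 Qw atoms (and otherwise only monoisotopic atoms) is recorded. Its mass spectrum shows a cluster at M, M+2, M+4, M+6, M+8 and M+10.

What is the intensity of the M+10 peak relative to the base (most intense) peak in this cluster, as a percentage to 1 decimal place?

87.0%

(0.187 + 0.813)^5 gives M 0.0002, M+2 0.0050, M+4 0.0432, M+6 0.1879, M+8 0.4085, M+10 0.3552; the largest is M+8.
P(M+8) = C(5,4) × 0.187^1 × 0.813^4 = 5 × 0.1870 × 0.43688002 = 0.408483 (base)
P(M+10) = C(5,5) × 0.187^0 × 0.813^5 = 1 × 1.0000 × 0.35518346 = 0.355183
Relative intensity = 0.355183 / 0.408483 × 100 = 87.0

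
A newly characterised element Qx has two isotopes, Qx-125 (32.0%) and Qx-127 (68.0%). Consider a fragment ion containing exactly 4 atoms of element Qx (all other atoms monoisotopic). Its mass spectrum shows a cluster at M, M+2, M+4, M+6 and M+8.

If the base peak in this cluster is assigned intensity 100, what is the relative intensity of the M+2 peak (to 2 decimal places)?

Term probabilities: M 0.0105, M+2 0.0891, M+4 0.2841, M+6 0.4025, M+8 0.2138. Base peak = M+6.
P(M+6) = C(4,3) × 0.320^1 × 0.680^3 = 4 × 0.3200 × 0.314432 = 0.402473 (base)
P(M+2) = C(4,1) × 0.320^3 × 0.680^1 = 4 × 0.032768 × 0.6800 = 0.089129
Relative intensity = 0.089129 / 0.402473 × 100 = 22.15

22.15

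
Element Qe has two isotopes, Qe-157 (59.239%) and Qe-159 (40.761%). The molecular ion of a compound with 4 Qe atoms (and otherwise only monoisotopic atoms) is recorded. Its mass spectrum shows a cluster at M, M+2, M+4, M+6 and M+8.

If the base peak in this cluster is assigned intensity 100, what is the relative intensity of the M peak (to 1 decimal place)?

35.2

Term probabilities: M 0.1231, M+2 0.3389, M+4 0.3498, M+6 0.1605, M+8 0.0276. Base peak = M+4.
P(M+4) = C(4,2) × 0.59239^2 × 0.40761^2 = 6 × 0.35092591 × 0.16614591 = 0.349829 (base)
P(M) = C(4,0) × 0.59239^4 × 0.40761^0 = 1 × 0.123149 × 1.0000 = 0.123149
Relative intensity = 0.123149 / 0.349829 × 100 = 35.2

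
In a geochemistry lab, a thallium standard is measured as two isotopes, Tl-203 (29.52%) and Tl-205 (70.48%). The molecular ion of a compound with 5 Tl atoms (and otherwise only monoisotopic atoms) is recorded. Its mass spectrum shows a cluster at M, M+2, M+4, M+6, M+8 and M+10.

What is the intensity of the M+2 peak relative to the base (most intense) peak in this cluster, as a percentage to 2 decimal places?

7.35%

(0.2952 + 0.7048)^5 gives M 0.0022, M+2 0.0268, M+4 0.1278, M+6 0.3051, M+8 0.3642, M+10 0.1739; the largest is M+8.
P(M+8) = C(5,4) × 0.2952^1 × 0.7048^4 = 5 × 0.2952 × 0.24675365 = 0.364208 (base)
P(M+2) = C(5,1) × 0.2952^4 × 0.7048^1 = 5 × 0.00759391 × 0.7048 = 0.026761
Relative intensity = 0.026761 / 0.364208 × 100 = 7.35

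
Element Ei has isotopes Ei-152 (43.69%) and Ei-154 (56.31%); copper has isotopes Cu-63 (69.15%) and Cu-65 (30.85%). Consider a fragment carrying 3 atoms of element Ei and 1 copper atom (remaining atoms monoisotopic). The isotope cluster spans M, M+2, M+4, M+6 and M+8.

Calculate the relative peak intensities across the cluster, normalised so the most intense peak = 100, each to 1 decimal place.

14.9 : 64.3 : 100.0 : 65.1 : 14.2

Element Ei pattern (n=3): 0.08339618 : 0.3224563 : 0.41559887 : 0.17854865
Copper pattern (n=1): 0.6915 : 0.3085
Convolve the two distributions (both contribute in 2-u steps):
  M: 0.08339618×0.6915 = 0.057668
  M+2: 0.08339618×0.3085 + 0.3224563×0.6915 = 0.248706
  M+4: 0.3224563×0.3085 + 0.41559887×0.6915 = 0.386864
  M+6: 0.41559887×0.3085 + 0.17854865×0.6915 = 0.251679
  M+8: 0.17854865×0.3085 = 0.055082
Scale to base peak (0.386864) = 100: 14.9 : 64.3 : 100.0 : 65.1 : 14.2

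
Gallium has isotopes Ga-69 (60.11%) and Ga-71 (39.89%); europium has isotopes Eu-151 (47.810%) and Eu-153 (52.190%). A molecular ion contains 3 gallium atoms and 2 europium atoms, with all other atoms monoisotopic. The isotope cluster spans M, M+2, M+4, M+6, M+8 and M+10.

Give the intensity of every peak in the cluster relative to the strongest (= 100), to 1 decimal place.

14.6 : 60.9 : 100.0 : 80.9 : 32.3 : 5.1

Gallium pattern (n=3): 0.21719018 : 0.43239309 : 0.28694328 : 0.06347345
Europium pattern (n=2): 0.22857961 : 0.49904078 : 0.27237961
Convolve the two distributions (both contribute in 2-u steps):
  M: 0.21719018×0.22857961 = 0.049645
  M+2: 0.21719018×0.49904078 + 0.43239309×0.22857961 = 0.207223
  M+4: 0.21719018×0.27237961 + 0.43239309×0.49904078 + 0.28694328×0.22857961 = 0.340529
  M+6: 0.43239309×0.27237961 + 0.28694328×0.49904078 + 0.06347345×0.22857961 = 0.275480
  M+8: 0.28694328×0.27237961 + 0.06347345×0.49904078 = 0.109833
  M+10: 0.06347345×0.27237961 = 0.017289
Scale to base peak (0.340529) = 100: 14.6 : 60.9 : 100.0 : 80.9 : 32.3 : 5.1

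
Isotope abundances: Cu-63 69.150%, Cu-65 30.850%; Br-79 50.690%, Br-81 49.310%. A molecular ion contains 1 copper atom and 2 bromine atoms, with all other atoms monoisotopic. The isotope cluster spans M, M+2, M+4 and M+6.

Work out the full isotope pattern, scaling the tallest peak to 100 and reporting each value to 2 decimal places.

Copper pattern (n=1): 0.6915 : 0.3085
Bromine pattern (n=2): 0.25694761 : 0.49990478 : 0.24314761
Convolve the two distributions (both contribute in 2-u steps):
  M: 0.6915×0.25694761 = 0.177679
  M+2: 0.6915×0.49990478 + 0.3085×0.25694761 = 0.424952
  M+4: 0.6915×0.24314761 + 0.3085×0.49990478 = 0.322357
  M+6: 0.3085×0.24314761 = 0.075011
Scale to base peak (0.424952) = 100: 41.81 : 100.00 : 75.86 : 17.65

41.81 : 100.00 : 75.86 : 17.65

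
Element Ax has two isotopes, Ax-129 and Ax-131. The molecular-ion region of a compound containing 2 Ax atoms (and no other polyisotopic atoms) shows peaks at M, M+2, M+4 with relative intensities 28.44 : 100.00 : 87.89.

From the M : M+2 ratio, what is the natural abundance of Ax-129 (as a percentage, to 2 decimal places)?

If p is the fraction of Ax that is Ax-129, then I(M+2)/I(M) = [C(2,1)·p^1·(1−p)] / p^2 = 2·(1−p)/p = 100.00/28.44 = 3.5162
(1−p)/p = 3.5162/2 = 1.7581  ⇒  p = 1/(1 + 1.7581) = 0.3626
Ax-129: 36.26%, Ax-131: 63.74%.

36.26%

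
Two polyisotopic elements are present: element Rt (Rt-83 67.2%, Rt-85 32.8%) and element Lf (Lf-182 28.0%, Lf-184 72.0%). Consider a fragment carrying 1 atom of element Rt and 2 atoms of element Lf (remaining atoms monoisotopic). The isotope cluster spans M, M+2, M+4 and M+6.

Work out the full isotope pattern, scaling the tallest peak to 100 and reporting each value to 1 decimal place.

11.0 : 61.7 : 100.0 : 35.4

Element Rt pattern (n=1): 0.6720 : 0.3280
Element Lf pattern (n=2): 0.0784 : 0.4032 : 0.5184
Convolve the two distributions (both contribute in 2-u steps):
  M: 0.6720×0.0784 = 0.052685
  M+2: 0.6720×0.4032 + 0.3280×0.0784 = 0.296666
  M+4: 0.6720×0.5184 + 0.3280×0.4032 = 0.480614
  M+6: 0.3280×0.5184 = 0.170035
Scale to base peak (0.480614) = 100: 11.0 : 61.7 : 100.0 : 35.4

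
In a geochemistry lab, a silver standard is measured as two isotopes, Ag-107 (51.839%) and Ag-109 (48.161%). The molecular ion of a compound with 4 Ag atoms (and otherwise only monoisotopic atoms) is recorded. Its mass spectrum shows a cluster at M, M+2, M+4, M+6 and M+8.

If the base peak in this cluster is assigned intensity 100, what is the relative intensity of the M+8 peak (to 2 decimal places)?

Term probabilities: M 0.0722, M+2 0.2684, M+4 0.3740, M+6 0.2316, M+8 0.0538. Base peak = M+4.
P(M+4) = C(4,2) × 0.51839^2 × 0.48161^2 = 6 × 0.26872819 × 0.23194819 = 0.373986 (base)
P(M+8) = C(4,4) × 0.51839^0 × 0.48161^4 = 1 × 1.0000 × 0.05379996 = 0.053800
Relative intensity = 0.053800 / 0.373986 × 100 = 14.39

14.39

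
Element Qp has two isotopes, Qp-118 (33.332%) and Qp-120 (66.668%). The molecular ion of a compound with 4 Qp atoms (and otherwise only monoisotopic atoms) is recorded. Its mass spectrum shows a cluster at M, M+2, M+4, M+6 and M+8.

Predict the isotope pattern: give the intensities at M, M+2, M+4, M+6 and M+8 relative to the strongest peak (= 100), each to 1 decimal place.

3.1 : 25.0 : 75.0 : 100.0 : 50.0

Each Qp atom is independently Qp-118 (p = 0.33332) or Qp-120 (q = 0.66668); the cluster is the binomial expansion (p + q)^4.
P(M) = 0.33332^4 = 0.012344
P(M+2) = 4 × 0.33332^3 × 0.66668^1 = 0.098756
P(M+4) = 6 × 0.33332^2 × 0.66668^2 = 0.296284
P(M+6) = 4 × 0.33332^1 × 0.66668^3 = 0.395070
P(M+8) = 0.66668^4 = 0.197547
The M+6 peak is largest (0.395070); scaling to 100 gives 3.1 : 25.0 : 75.0 : 100.0 : 50.0.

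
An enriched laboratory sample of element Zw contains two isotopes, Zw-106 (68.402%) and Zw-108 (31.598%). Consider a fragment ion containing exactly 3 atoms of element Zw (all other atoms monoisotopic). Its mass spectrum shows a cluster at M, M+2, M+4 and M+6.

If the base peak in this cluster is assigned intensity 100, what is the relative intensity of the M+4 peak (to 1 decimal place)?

Binomial terms of (0.68402 + 0.31598)^3: M 0.3200, M+2 0.4435, M+4 0.2049, M+6 0.0315 → M+2 is the base peak.
P(M+2) = C(3,1) × 0.68402^2 × 0.31598^1 = 3 × 0.46788336 × 0.31598 = 0.443525 (base)
P(M+4) = C(3,2) × 0.68402^1 × 0.31598^2 = 3 × 0.68402 × 0.09984336 = 0.204885
Relative intensity = 0.204885 / 0.443525 × 100 = 46.2

46.2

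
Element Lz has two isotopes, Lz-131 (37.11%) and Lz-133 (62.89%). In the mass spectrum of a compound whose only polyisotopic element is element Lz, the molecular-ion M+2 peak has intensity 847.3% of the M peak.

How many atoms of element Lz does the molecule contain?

With n Lz atoms, P(M+2)/P(M) = C(n,1)·p^(n−1)q / p^n = n·q/p = n · 0.6289/0.3711.
n = 8.473 × 0.3711/0.6289 = 5.00 ≈ 5

5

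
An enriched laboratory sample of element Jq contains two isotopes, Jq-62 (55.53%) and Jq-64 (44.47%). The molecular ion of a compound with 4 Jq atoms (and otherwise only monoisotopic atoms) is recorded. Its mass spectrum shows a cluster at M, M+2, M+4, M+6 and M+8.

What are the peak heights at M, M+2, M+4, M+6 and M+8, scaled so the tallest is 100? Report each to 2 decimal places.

25.99 : 83.25 : 100.00 : 53.39 : 10.69

The 4 Jq atoms are independent, so intensities follow the terms of (0.5553 + 0.4447)^4.
P(M) = 0.5553^4 = 0.095085
P(M+2) = 4 × 0.5553^3 × 0.4447^1 = 0.304586
P(M+4) = 6 × 0.5553^2 × 0.4447^2 = 0.365882
P(M+6) = 4 × 0.5553^1 × 0.4447^3 = 0.195339
P(M+8) = 0.4447^4 = 0.039108
The M+4 peak is largest (0.365882); scaling to 100 gives 25.99 : 83.25 : 100.00 : 53.39 : 10.69.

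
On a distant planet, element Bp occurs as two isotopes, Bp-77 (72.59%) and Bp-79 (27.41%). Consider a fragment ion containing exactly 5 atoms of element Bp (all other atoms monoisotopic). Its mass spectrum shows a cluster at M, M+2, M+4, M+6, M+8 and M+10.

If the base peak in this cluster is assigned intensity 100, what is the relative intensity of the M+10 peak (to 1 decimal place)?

0.4

Term probabilities: M 0.2016, M+2 0.3805, M+4 0.2874, M+6 0.1085, M+8 0.0205, M+10 0.0015. Base peak = M+2.
P(M+2) = C(5,1) × 0.7259^4 × 0.2741^1 = 5 × 0.27765608 × 0.2741 = 0.380528 (base)
P(M+10) = C(5,5) × 0.7259^0 × 0.2741^5 = 1 × 1.0000 × 0.0015472 = 0.001547
Relative intensity = 0.001547 / 0.380528 × 100 = 0.4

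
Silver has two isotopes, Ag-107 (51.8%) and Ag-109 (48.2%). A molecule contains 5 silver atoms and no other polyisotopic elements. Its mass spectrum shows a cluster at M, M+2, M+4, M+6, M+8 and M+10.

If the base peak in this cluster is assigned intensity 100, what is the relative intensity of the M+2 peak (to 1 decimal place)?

53.7

(0.518 + 0.482)^5 gives M 0.0373, M+2 0.1735, M+4 0.3229, M+6 0.3005, M+8 0.1398, M+10 0.0260; the largest is M+4.
P(M+4) = C(5,2) × 0.518^3 × 0.482^2 = 10 × 0.13899183 × 0.232324 = 0.322911 (base)
P(M+2) = C(5,1) × 0.518^4 × 0.482^1 = 5 × 0.07199777 × 0.4820 = 0.173515
Relative intensity = 0.173515 / 0.322911 × 100 = 53.7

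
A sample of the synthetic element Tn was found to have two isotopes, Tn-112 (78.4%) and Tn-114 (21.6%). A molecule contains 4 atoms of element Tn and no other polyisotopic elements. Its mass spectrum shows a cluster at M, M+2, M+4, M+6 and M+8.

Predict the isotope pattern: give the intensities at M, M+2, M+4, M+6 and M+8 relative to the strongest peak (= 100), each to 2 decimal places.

The 4 Tn atoms are independent, so intensities follow the terms of (0.784 + 0.216)^4.
P(M) = 0.784^4 = 0.377802
P(M+2) = 4 × 0.784^3 × 0.216^1 = 0.416353
P(M+4) = 6 × 0.784^2 × 0.216^2 = 0.172064
P(M+6) = 4 × 0.784^1 × 0.216^3 = 0.031604
P(M+8) = 0.216^4 = 0.002177
The M+2 peak is largest (0.416353); scaling to 100 gives 90.74 : 100.00 : 41.33 : 7.59 : 0.52.

90.74 : 100.00 : 41.33 : 7.59 : 0.52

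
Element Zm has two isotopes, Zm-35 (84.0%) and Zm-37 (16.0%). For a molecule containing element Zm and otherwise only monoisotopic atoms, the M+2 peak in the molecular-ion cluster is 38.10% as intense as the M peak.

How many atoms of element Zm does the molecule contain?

With n Zm atoms, P(M+2)/P(M) = C(n,1)·p^(n−1)q / p^n = n·q/p = n · 0.160/0.840.
n = 0.3810 × 0.840/0.160 = 2.00 ≈ 2

2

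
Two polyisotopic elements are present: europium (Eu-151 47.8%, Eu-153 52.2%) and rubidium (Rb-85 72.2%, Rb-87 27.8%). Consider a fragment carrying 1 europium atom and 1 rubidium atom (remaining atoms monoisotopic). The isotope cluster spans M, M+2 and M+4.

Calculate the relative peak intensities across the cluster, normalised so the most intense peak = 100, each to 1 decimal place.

67.7 : 100.0 : 28.5

Europium pattern (n=1): 0.4780 : 0.5220
Rubidium pattern (n=1): 0.7220 : 0.2780
Convolve the two distributions (both contribute in 2-u steps):
  M: 0.4780×0.7220 = 0.345116
  M+2: 0.4780×0.2780 + 0.5220×0.7220 = 0.509768
  M+4: 0.5220×0.2780 = 0.145116
Scale to base peak (0.509768) = 100: 67.7 : 100.0 : 28.5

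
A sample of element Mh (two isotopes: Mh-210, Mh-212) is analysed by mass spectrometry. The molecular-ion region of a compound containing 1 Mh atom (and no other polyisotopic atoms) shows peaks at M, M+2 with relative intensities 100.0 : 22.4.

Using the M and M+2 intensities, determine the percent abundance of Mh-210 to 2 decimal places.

Write p for the Mh-210 fraction. I(M+2)/I(M) = [C(1,1)·p^0·(1−p)] / p^1 = 1·(1−p)/p = 22.4/100.0 = 0.2240
(1−p)/p = 0.2240/1 = 0.2240  ⇒  p = 1/(1 + 0.2240) = 0.8170
Mh-210: 81.70%, Mh-212: 18.30%.

81.70%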